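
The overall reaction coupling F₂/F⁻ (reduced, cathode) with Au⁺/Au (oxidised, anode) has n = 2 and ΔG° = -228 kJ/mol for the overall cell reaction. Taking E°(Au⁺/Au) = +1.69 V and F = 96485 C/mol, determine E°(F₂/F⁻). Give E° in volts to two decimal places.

+2.87 V

E°cell = −ΔG°/(nF) = −(-228×10³)/((2)(96485)) = +1.182 V.
Since F₂/F⁻ is the cathode and Au⁺/Au the anode, E°cell = E°(F₂/F⁻) − E°(Au⁺/Au).
So E°(F₂/F⁻) = E°cell + E°(Au⁺/Au) = +1.182 + (+1.69) = +2.87 V.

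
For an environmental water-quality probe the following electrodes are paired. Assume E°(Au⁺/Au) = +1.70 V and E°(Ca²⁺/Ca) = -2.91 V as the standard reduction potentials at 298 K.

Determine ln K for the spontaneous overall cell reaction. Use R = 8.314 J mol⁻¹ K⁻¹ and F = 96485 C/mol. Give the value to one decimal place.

Cathode: Au⁺/Au; anode: Ca²⁺/Ca. E°cell = (+1.70) − (-2.91) = +4.61 V, with n = 2.
ΔG° = −nFE° = −RT ln K, so ln K = nFE°/(RT) = (2)(96485)(+4.61) / ((8.314)(298)) = 359.058.

359.1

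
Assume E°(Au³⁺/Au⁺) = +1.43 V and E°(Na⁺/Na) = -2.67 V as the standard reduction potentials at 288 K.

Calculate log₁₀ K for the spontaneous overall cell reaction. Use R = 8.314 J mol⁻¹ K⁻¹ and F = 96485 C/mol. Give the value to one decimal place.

143.5

Cathode: Au³⁺/Au⁺; anode: Na⁺/Na. E°cell = (+1.43) − (-2.67) = +4.10 V, with n = 2.
ΔG° = −nFE° = −RT ln K, so ln K = nFE°/(RT) = (2)(96485)(+4.10) / ((8.314)(288)) = 330.424.
log₁₀ K = 330.424 / ln 10 = 143.5.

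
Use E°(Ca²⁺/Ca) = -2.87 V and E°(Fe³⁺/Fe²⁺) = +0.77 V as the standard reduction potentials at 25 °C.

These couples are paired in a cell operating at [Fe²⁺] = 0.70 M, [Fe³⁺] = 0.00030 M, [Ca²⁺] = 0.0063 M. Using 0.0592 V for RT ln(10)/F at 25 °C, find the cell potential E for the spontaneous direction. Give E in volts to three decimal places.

+3.506 V

Fe³⁺/Fe²⁺ is the cathode (higher E°), Ca²⁺/Ca the anode: E°cell = +0.77 − (-2.87) = +3.64 V, n = 2.
Overall: 2 Fe³⁺(aq) + Ca(s) → 2 Fe²⁺(aq) + Ca²⁺(aq)
Q = [Fe²⁺]^2·[Ca²⁺] / ([Fe³⁺]^2); log Q = 4.535.
E = E° − (0.0592/n) log Q = +3.64 − (0.0592/2)(4.535) = +3.506 V.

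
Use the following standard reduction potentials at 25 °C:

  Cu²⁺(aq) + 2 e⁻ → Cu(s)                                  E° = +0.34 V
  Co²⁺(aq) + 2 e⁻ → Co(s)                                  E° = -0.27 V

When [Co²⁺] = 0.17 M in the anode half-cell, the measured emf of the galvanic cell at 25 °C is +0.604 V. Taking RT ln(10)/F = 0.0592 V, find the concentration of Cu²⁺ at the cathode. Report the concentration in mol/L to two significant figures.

0.11 M

Cu²⁺/Cu is the cathode, Co²⁺/Co the anode: E°cell = +0.61 V, n = 2.
Overall reaction: Cu²⁺(aq) + Co(s) → Cu(s) + Co²⁺(aq); Q = [Co²⁺]^1/[Cu²⁺]^1.
From E = E° − (0.0592/n) log Q: log Q = (E° − E)·n/0.0592 = (+0.61 − (+0.604))·2/0.0592 = 0.2027.
So 1·log[Cu²⁺] = 1·log(0.17) − log Q = -0.7696 − (0.2027) = -0.9723; [Cu²⁺] = 10^(-0.9723) ≈ 0.11 M.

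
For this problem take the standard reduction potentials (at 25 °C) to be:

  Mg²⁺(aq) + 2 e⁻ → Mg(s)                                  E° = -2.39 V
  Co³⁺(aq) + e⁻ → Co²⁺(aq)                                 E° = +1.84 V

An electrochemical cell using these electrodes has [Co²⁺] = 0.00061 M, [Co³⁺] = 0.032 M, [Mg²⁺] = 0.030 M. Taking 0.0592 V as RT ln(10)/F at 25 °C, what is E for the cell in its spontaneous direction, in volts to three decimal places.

Co³⁺/Co²⁺ is the cathode (higher E°), Mg²⁺/Mg the anode: E°cell = +1.84 − (-2.39) = +4.23 V, n = 2.
Overall: 2 Co³⁺(aq) + Mg(s) → 2 Co²⁺(aq) + Mg²⁺(aq)
Q = [Co²⁺]^2·[Mg²⁺] / ([Co³⁺]^2); log Q = -4.963.
E = E° − (0.0592/n) log Q = +4.23 − (0.0592/2)(-4.963) = +4.377 V.

+4.377 V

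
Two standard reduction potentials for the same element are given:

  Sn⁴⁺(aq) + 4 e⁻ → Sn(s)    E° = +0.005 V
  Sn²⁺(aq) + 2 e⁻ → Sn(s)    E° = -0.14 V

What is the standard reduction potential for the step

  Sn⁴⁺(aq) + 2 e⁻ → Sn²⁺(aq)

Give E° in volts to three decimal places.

+0.150 V

Sequential free energies add, so n₃E°₃ = n₁E°₁ + n₂E°₂.
With n₃ = 4, and the known step contributing 2×(-0.14) V, the unknown satisfies 2·E° = 4×(+0.005) − 2×(-0.14) = +0.300.
E° = +0.300 / 2 = +0.150 V.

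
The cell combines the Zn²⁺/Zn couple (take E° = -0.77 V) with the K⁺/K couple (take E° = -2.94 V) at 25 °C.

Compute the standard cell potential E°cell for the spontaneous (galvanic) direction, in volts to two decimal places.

+2.17 V

The Zn²⁺/Zn couple has the higher reduction potential, so it is the cathode; K⁺/K is oxidised at the anode.
E°cell = E°(cathode) − E°(anode) = (-0.77) − (-2.94) = +2.17 V.
Since E°cell > 0, the reaction is spontaneous under standard conditions.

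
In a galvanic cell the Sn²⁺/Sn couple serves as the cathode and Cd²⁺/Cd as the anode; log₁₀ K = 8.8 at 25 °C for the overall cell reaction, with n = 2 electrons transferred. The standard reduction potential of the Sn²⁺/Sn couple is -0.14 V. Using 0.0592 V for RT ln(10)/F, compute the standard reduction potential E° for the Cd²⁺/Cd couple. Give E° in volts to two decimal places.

E°cell = (0.0592/n)·log K = (0.0592/2)(8.8) = +0.260 V.
Since Sn²⁺/Sn is the cathode and Cd²⁺/Cd the anode, E°cell = E°(Sn²⁺/Sn) − E°(Cd²⁺/Cd).
So E°(Cd²⁺/Cd) = E°(Sn²⁺/Sn) − E°cell = (-0.14) − (+0.260) = -0.40 V.

-0.40 V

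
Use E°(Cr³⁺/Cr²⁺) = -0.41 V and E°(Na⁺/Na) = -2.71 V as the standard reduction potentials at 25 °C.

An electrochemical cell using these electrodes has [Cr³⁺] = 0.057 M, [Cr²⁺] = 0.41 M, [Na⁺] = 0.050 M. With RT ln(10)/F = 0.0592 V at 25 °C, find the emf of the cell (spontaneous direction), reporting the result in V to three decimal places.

Cr³⁺/Cr²⁺ is the cathode (higher E°), Na⁺/Na the anode: E°cell = -0.41 − (-2.71) = +2.30 V, n = 1.
Overall: Cr³⁺(aq) + Na(s) → Cr²⁺(aq) + Na⁺(aq)
Q = [Cr²⁺]·[Na⁺] / ([Cr³⁺]); log Q = -0.444.
E = E° − (0.0592/n) log Q = +2.30 − (0.0592/1)(-0.444) = +2.326 V.

+2.326 V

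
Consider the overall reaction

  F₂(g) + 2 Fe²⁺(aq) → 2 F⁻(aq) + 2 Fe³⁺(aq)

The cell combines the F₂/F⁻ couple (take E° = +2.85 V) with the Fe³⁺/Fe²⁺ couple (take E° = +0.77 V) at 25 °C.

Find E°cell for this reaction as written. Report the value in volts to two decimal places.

The F₂/F⁻ couple has the higher reduction potential, so it is the cathode; Fe³⁺/Fe²⁺ is oxidised at the anode.
E°cell = E°(cathode) − E°(anode) = (+2.85) − (+0.77) = +2.08 V.

+2.08 V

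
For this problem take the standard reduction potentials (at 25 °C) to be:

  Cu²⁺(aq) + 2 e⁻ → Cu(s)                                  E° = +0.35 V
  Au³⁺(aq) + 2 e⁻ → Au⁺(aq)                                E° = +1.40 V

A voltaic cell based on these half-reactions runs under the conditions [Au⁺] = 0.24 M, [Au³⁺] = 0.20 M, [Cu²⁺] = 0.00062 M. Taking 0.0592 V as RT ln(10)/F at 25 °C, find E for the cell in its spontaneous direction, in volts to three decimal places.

+1.143 V

Au³⁺/Au⁺ is the cathode (higher E°), Cu²⁺/Cu the anode: E°cell = +1.40 − (+0.35) = +1.05 V, n = 2.
Overall: Au³⁺(aq) + Cu(s) → Au⁺(aq) + Cu²⁺(aq)
Q = [Au⁺]·[Cu²⁺] / ([Au³⁺]); log Q = -3.128.
E = E° − (0.0592/n) log Q = +1.05 − (0.0592/2)(-3.128) = +1.143 V.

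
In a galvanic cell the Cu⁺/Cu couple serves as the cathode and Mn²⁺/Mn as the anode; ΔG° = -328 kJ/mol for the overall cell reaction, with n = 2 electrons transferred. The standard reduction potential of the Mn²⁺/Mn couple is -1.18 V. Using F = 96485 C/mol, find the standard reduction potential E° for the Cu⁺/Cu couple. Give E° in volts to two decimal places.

E°cell = −ΔG°/(nF) = −(-328×10³)/((2)(96485)) = +1.700 V.
Since Cu⁺/Cu is the cathode and Mn²⁺/Mn the anode, E°cell = E°(Cu⁺/Cu) − E°(Mn²⁺/Mn).
So E°(Cu⁺/Cu) = E°cell + E°(Mn²⁺/Mn) = +1.700 + (-1.18) = +0.52 V.

+0.52 V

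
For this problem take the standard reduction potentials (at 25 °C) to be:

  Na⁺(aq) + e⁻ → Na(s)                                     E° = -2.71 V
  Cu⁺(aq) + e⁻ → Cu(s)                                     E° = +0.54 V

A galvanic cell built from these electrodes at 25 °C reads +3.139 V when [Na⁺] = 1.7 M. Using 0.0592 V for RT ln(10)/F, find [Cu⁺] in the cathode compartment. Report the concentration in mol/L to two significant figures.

Cu⁺/Cu is the cathode, Na⁺/Na the anode: E°cell = +3.25 V, n = 1.
Overall reaction: Cu⁺(aq) + Na(s) → Cu(s) + Na⁺(aq); Q = [Na⁺]^1/[Cu⁺]^1.
From E = E° − (0.0592/n) log Q: log Q = (E° − E)·n/0.0592 = (+3.25 − (+3.139))·1/0.0592 = 1.8750.
So 1·log[Cu⁺] = 1·log(1.7) − log Q = 0.2304 − (1.8750) = -1.6446; [Cu⁺] = 10^(-1.6446) ≈ 0.023 M.

0.023 M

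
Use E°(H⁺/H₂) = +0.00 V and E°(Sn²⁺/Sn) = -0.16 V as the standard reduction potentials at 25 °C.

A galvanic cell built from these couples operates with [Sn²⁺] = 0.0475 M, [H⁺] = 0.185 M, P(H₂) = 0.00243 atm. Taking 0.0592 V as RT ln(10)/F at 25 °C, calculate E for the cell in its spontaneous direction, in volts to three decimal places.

H⁺/H₂ is the cathode (higher E°), Sn²⁺/Sn the anode: E°cell = +0.00 − (-0.16) = +0.16 V, n = 2.
Overall: 2 H⁺(aq) + Sn(s) → H₂(g) + Sn²⁺(aq)
Q = P(H₂)·[Sn²⁺] / ([H⁺]^2); log Q = -2.472.
E = E° − (0.0592/n) log Q = +0.16 − (0.0592/2)(-2.472) = +0.233 V.

+0.233 V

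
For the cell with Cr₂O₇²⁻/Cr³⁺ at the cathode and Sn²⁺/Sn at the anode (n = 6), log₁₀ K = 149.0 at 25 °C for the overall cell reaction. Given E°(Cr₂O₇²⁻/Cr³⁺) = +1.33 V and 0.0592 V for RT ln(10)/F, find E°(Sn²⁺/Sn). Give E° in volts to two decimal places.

-0.14 V

E°cell = (0.0592/n)·log K = (0.0592/6)(149.0) = +1.470 V.
Since Cr₂O₇²⁻/Cr³⁺ is the cathode and Sn²⁺/Sn the anode, E°cell = E°(Cr₂O₇²⁻/Cr³⁺) − E°(Sn²⁺/Sn).
So E°(Sn²⁺/Sn) = E°(Cr₂O₇²⁻/Cr³⁺) − E°cell = (+1.33) − (+1.470) = -0.14 V.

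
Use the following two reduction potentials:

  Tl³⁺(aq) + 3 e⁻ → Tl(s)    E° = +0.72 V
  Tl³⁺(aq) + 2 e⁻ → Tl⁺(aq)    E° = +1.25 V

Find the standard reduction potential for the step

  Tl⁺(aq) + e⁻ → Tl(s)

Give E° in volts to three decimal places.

-0.340 V

Sequential free energies add, so n₃E°₃ = n₁E°₁ + n₂E°₂.
With n₃ = 3, and the known step contributing 2×(+1.25) V, the unknown satisfies 1·E° = 3×(+0.72) − 2×(+1.25) = -0.340.
E° = -0.340 / 1 = -0.340 V.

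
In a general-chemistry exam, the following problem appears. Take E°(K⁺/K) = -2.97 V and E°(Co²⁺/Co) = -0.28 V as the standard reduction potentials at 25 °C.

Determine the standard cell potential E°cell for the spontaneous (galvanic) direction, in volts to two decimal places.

The Co²⁺/Co couple has the higher reduction potential, so it is the cathode; K⁺/K is oxidised at the anode.
E°cell = E°(cathode) − E°(anode) = (-0.28) − (-2.97) = +2.69 V.
Since E°cell > 0, the reaction is spontaneous under standard conditions.

+2.69 V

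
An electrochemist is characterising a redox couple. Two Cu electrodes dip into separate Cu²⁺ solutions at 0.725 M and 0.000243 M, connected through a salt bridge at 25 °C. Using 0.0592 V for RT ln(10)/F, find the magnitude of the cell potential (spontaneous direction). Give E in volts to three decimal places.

For a concentration cell E°cell = 0. The 0.725 M side is the cathode (reduction is favoured where [Cu²⁺] is higher).
With n = 2, E = −(0.0592/2) log([Cu²⁺]ₐₙ/[Cu²⁺]꜀ₐₜ) = −(0.0592/2) log(0.000243/0.725) = −(0.0592/2)(-3.475) = +0.103 V.

+0.103 V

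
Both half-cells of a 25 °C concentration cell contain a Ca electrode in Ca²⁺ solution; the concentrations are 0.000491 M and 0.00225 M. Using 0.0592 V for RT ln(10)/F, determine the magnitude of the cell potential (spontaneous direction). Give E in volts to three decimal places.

+0.020 V

For a concentration cell E°cell = 0. The 0.00225 M side is the cathode (reduction is favoured where [Ca²⁺] is higher).
With n = 2, E = −(0.0592/2) log([Ca²⁺]ₐₙ/[Ca²⁺]꜀ₐₜ) = −(0.0592/2) log(0.000491/0.00225) = −(0.0592/2)(-0.661) = +0.020 V.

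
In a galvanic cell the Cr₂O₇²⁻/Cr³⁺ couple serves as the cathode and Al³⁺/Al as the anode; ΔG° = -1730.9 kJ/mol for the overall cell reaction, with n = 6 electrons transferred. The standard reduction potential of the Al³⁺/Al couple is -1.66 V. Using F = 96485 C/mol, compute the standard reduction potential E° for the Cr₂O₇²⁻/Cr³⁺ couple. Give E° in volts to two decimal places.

+1.33 V

E°cell = −ΔG°/(nF) = −(-1730.9×10³)/((6)(96485)) = +2.990 V.
Since Cr₂O₇²⁻/Cr³⁺ is the cathode and Al³⁺/Al the anode, E°cell = E°(Cr₂O₇²⁻/Cr³⁺) − E°(Al³⁺/Al).
So E°(Cr₂O₇²⁻/Cr³⁺) = E°cell + E°(Al³⁺/Al) = +2.990 + (-1.66) = +1.33 V.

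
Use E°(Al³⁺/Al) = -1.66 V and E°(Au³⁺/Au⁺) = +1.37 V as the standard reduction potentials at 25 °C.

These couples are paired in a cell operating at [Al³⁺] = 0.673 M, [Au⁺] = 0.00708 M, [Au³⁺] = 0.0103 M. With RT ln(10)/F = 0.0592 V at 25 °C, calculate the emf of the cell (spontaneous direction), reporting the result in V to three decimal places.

+3.038 V

Au³⁺/Au⁺ is the cathode (higher E°), Al³⁺/Al the anode: E°cell = +1.37 − (-1.66) = +3.03 V, n = 6.
Overall: 3 Au³⁺(aq) + 2 Al(s) → 3 Au⁺(aq) + 2 Al³⁺(aq)
Q = [Au⁺]^3·[Al³⁺]^2 / ([Au³⁺]^3); log Q = -0.832.
E = E° − (0.0592/n) log Q = +3.03 − (0.0592/6)(-0.832) = +3.038 V.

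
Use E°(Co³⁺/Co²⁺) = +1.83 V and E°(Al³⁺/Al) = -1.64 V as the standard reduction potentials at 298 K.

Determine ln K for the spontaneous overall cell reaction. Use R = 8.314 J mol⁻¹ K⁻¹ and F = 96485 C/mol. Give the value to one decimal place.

Cathode: Co³⁺/Co²⁺; anode: Al³⁺/Al. E°cell = (+1.83) − (-1.64) = +3.47 V, with n = 3.
ΔG° = −nFE° = −RT ln K, so ln K = nFE°/(RT) = (3)(96485)(+3.47) / ((8.314)(298)) = 405.400.

405.4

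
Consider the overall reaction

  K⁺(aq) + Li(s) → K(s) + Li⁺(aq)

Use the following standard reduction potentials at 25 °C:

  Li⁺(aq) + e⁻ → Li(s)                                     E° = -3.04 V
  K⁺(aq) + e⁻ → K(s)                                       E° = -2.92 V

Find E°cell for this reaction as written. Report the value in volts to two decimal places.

The K⁺/K couple has the higher reduction potential, so it is the cathode; Li⁺/Li is oxidised at the anode.
E°cell = E°(cathode) − E°(anode) = (-2.92) − (-3.04) = +0.12 V.

+0.12 V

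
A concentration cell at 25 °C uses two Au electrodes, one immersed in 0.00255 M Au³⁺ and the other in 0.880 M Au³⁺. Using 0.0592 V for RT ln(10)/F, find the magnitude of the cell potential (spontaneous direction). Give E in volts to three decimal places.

For a concentration cell E°cell = 0. The 0.880 M side is the cathode (reduction is favoured where [Au³⁺] is higher).
With n = 3, E = −(0.0592/3) log([Au³⁺]ₐₙ/[Au³⁺]꜀ₐₜ) = −(0.0592/3) log(0.00255/0.88) = −(0.0592/3)(-2.538) = +0.050 V.

+0.050 V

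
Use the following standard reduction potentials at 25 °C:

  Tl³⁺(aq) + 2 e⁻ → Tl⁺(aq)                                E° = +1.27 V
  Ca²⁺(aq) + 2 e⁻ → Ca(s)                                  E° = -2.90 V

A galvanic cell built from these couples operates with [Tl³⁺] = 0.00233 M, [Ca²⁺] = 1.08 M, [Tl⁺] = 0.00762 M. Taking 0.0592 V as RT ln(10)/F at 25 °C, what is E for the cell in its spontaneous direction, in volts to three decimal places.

+4.154 V

Tl³⁺/Tl⁺ is the cathode (higher E°), Ca²⁺/Ca the anode: E°cell = +1.27 − (-2.90) = +4.17 V, n = 2.
Overall: Tl³⁺(aq) + Ca(s) → Tl⁺(aq) + Ca²⁺(aq)
Q = [Tl⁺]·[Ca²⁺] / ([Tl³⁺]); log Q = 0.548.
E = E° − (0.0592/n) log Q = +4.17 − (0.0592/2)(0.548) = +4.154 V.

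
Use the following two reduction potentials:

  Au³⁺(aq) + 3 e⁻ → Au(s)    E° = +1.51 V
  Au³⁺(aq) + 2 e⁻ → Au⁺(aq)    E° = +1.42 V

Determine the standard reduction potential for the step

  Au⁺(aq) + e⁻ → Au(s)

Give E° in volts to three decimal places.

Sequential free energies add, so n₃E°₃ = n₁E°₁ + n₂E°₂.
With n₃ = 3, and the known step contributing 2×(+1.42) V, the unknown satisfies 1·E° = 3×(+1.51) − 2×(+1.42) = +1.690.
E° = +1.690 / 1 = +1.690 V.

+1.690 V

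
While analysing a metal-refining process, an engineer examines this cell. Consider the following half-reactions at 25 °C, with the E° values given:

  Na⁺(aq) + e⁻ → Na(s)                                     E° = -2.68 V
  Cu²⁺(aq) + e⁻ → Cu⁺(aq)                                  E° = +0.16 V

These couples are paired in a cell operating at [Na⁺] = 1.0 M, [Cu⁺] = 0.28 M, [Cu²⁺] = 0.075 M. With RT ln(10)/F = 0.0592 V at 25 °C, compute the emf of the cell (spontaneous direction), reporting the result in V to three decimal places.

+2.806 V

Cu²⁺/Cu⁺ is the cathode (higher E°), Na⁺/Na the anode: E°cell = +0.16 − (-2.68) = +2.84 V, n = 1.
Overall: Cu²⁺(aq) + Na(s) → Cu⁺(aq) + Na⁺(aq)
Q = [Cu⁺]·[Na⁺] / ([Cu²⁺]); log Q = 0.572.
E = E° − (0.0592/n) log Q = +2.84 − (0.0592/1)(0.572) = +2.806 V.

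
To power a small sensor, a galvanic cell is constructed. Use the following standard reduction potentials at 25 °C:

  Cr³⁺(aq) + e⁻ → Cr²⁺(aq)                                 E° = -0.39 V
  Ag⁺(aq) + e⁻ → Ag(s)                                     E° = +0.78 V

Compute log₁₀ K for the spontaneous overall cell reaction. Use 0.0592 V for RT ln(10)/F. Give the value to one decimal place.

Cathode: Ag⁺/Ag; anode: Cr³⁺/Cr²⁺. E°cell = +1.17 V, n = 1.
log K = nE°cell / 0.0592 = (1)(+1.17) / 0.0592 = 19.8.

19.8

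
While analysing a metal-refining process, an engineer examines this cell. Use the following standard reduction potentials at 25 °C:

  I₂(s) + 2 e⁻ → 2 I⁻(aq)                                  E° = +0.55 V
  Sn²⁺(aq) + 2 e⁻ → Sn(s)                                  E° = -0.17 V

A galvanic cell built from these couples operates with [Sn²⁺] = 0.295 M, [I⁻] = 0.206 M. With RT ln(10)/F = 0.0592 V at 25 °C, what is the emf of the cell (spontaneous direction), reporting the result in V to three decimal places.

I₂/I⁻ is the cathode (higher E°), Sn²⁺/Sn the anode: E°cell = +0.55 − (-0.17) = +0.72 V, n = 2.
Overall: I₂(s) + Sn(s) → 2 I⁻(aq) + Sn²⁺(aq)
Q = [I⁻]^2·[Sn²⁺]; log Q = -1.902.
E = E° − (0.0592/n) log Q = +0.72 − (0.0592/2)(-1.902) = +0.776 V.

+0.776 V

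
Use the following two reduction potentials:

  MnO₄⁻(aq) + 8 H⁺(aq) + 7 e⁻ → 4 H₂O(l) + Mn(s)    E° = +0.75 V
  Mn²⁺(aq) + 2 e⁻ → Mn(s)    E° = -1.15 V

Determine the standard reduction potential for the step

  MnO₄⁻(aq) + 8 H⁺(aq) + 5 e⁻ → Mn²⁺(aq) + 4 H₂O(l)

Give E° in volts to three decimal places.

+1.510 V

Sequential free energies add, so n₃E°₃ = n₁E°₁ + n₂E°₂.
With n₃ = 7, and the known step contributing 2×(-1.15) V, the unknown satisfies 5·E° = 7×(+0.75) − 2×(-1.15) = +7.550.
E° = +7.550 / 5 = +1.510 V.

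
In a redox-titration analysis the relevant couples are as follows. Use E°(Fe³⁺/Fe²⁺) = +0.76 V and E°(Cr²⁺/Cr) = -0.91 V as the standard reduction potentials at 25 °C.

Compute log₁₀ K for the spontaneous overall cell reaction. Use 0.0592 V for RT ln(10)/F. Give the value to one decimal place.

56.4

Cathode: Fe³⁺/Fe²⁺; anode: Cr²⁺/Cr. E°cell = +1.67 V, n = 2.
log K = nE°cell / 0.0592 = (2)(+1.67) / 0.0592 = 56.4.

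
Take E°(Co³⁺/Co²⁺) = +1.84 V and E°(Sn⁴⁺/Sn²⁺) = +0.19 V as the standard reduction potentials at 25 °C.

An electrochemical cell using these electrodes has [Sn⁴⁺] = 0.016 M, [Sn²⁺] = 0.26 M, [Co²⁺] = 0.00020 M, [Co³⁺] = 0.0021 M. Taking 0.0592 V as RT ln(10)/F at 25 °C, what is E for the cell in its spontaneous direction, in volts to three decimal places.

+1.746 V

Co³⁺/Co²⁺ is the cathode (higher E°), Sn⁴⁺/Sn²⁺ the anode: E°cell = +1.84 − (+0.19) = +1.65 V, n = 2.
Overall: 2 Co³⁺(aq) + Sn²⁺(aq) → 2 Co²⁺(aq) + Sn⁴⁺(aq)
Q = [Co²⁺]^2·[Sn⁴⁺] / ([Co³⁺]^2·[Sn²⁺]); log Q = -3.253.
E = E° − (0.0592/n) log Q = +1.65 − (0.0592/2)(-3.253) = +1.746 V.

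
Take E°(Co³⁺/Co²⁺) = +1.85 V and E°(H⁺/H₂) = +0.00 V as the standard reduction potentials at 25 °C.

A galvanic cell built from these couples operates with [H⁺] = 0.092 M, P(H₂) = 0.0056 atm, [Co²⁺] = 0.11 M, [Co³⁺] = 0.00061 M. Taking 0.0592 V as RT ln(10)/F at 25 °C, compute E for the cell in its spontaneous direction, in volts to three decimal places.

Co³⁺/Co²⁺ is the cathode (higher E°), H⁺/H₂ the anode: E°cell = +1.85 − (+0.00) = +1.85 V, n = 2.
Overall: 2 Co³⁺(aq) + H₂(g) → 2 Co²⁺(aq) + 2 H⁺(aq)
Q = [Co²⁺]^2·[H⁺]^2 / ([Co³⁺]^2·P(H₂)); log Q = 4.692.
E = E° − (0.0592/n) log Q = +1.85 − (0.0592/2)(4.692) = +1.711 V.

+1.711 V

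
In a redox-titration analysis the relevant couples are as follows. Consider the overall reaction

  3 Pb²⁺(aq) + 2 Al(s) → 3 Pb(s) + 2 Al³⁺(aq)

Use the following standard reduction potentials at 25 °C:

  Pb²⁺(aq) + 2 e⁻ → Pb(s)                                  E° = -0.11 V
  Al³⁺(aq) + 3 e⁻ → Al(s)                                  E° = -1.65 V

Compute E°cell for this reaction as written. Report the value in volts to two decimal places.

+1.54 V

The Pb²⁺/Pb couple has the higher reduction potential, so it is the cathode; Al³⁺/Al is oxidised at the anode.
E°cell = E°(cathode) − E°(anode) = (-0.11) − (-1.65) = +1.54 V.
Since E°cell > 0, the reaction is spontaneous under standard conditions.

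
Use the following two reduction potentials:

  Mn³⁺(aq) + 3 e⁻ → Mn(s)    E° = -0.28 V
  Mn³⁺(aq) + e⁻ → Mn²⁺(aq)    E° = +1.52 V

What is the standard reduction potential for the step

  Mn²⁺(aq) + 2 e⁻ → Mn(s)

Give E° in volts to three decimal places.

Sequential free energies add, so n₃E°₃ = n₁E°₁ + n₂E°₂.
With n₃ = 3, and the known step contributing 1×(+1.52) V, the unknown satisfies 2·E° = 3×(-0.28) − 1×(+1.52) = -2.360.
E° = -2.360 / 2 = -1.180 V.

-1.180 V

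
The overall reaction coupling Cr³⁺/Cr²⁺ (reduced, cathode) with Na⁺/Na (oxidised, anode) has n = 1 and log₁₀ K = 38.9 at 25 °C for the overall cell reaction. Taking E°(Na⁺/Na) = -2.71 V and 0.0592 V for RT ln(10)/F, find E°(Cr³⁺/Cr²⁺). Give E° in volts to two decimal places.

E°cell = (0.0592/n)·log K = (0.0592/1)(38.9) = +2.303 V.
Since Cr³⁺/Cr²⁺ is the cathode and Na⁺/Na the anode, E°cell = E°(Cr³⁺/Cr²⁺) − E°(Na⁺/Na).
So E°(Cr³⁺/Cr²⁺) = E°cell + E°(Na⁺/Na) = +2.303 + (-2.71) = -0.41 V.

-0.41 V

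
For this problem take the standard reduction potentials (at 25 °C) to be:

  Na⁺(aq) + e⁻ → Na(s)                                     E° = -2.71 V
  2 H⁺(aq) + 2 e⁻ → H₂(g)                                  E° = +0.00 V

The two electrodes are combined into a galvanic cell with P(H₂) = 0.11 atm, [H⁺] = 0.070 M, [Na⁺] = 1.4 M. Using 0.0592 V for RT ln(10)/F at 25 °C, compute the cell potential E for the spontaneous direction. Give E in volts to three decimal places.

H⁺/H₂ is the cathode (higher E°), Na⁺/Na the anode: E°cell = +0.00 − (-2.71) = +2.71 V, n = 2.
Overall: 2 H⁺(aq) + 2 Na(s) → H₂(g) + 2 Na⁺(aq)
Q = P(H₂)·[Na⁺]^2 / ([H⁺]^2); log Q = 1.643.
E = E° − (0.0592/n) log Q = +2.71 − (0.0592/2)(1.643) = +2.661 V.

+2.661 V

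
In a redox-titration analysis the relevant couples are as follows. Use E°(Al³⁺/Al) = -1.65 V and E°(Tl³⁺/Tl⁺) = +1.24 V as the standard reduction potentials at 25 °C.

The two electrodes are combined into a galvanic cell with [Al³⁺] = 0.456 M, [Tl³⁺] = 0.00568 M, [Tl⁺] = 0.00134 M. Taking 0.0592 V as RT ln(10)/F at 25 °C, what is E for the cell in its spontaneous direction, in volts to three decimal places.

+2.915 V

Tl³⁺/Tl⁺ is the cathode (higher E°), Al³⁺/Al the anode: E°cell = +1.24 − (-1.65) = +2.89 V, n = 6.
Overall: 3 Tl³⁺(aq) + 2 Al(s) → 3 Tl⁺(aq) + 2 Al³⁺(aq)
Q = [Tl⁺]^3·[Al³⁺]^2 / ([Tl³⁺]^3); log Q = -2.564.
E = E° − (0.0592/n) log Q = +2.89 − (0.0592/6)(-2.564) = +2.915 V.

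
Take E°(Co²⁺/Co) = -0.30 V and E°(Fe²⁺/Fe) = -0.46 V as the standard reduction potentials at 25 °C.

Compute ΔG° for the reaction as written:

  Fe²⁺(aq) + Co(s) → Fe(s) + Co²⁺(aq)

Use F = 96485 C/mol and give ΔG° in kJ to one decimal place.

As written, Fe²⁺/Fe is reduced (cathode) and Co²⁺/Co is oxidised (anode), so E°cell = (-0.46) − (-0.30) = -0.16 V.
Balancing electrons gives n = 2.
ΔG° = −nFE° = −(2)(96485)(-0.16) = 30,875 J = +30.9 kJ.

+30.9 kJ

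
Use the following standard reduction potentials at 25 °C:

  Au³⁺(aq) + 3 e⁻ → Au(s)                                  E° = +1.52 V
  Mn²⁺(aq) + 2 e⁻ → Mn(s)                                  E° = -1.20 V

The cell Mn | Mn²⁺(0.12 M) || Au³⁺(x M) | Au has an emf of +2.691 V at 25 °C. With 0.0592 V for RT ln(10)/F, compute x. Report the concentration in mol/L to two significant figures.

Au³⁺/Au is the cathode, Mn²⁺/Mn the anode: E°cell = +2.72 V, n = 6.
Overall reaction: 2 Au³⁺(aq) + 3 Mn(s) → 2 Au(s) + 3 Mn²⁺(aq); Q = [Mn²⁺]^3/[Au³⁺]^2.
From E = E° − (0.0592/n) log Q: log Q = (E° − E)·n/0.0592 = (+2.72 − (+2.691))·6/0.0592 = 2.9392.
So 2·log[Au³⁺] = 3·log(0.12) − log Q = -2.7625 − (2.9392) = -5.7017; log[Au³⁺] = -5.7017 / 2 = -2.8508; [Au³⁺] = 10^(-2.8508) ≈ 0.0014 M.

0.0014 M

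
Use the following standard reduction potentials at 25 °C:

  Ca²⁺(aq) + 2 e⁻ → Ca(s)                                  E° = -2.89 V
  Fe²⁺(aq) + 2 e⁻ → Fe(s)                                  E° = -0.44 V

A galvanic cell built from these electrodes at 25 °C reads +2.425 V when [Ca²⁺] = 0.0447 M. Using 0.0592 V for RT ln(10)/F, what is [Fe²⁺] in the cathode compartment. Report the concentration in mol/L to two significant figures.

Fe²⁺/Fe is the cathode, Ca²⁺/Ca the anode: E°cell = +2.45 V, n = 2.
Overall reaction: Fe²⁺(aq) + Ca(s) → Fe(s) + Ca²⁺(aq); Q = [Ca²⁺]^1/[Fe²⁺]^1.
From E = E° − (0.0592/n) log Q: log Q = (E° − E)·n/0.0592 = (+2.45 − (+2.425))·2/0.0592 = 0.8446.
So 1·log[Fe²⁺] = 1·log(0.0447) − log Q = -1.3497 − (0.8446) = -2.1943; [Fe²⁺] = 10^(-2.1943) ≈ 0.0064 M.

0.0064 M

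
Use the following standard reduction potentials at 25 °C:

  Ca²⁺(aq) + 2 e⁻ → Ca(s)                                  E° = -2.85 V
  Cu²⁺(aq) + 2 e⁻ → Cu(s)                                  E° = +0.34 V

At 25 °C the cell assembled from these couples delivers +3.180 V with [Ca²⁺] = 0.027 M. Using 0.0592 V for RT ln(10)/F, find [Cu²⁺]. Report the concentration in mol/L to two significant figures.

0.012 M

Cu²⁺/Cu is the cathode, Ca²⁺/Ca the anode: E°cell = +3.19 V, n = 2.
Overall reaction: Cu²⁺(aq) + Ca(s) → Cu(s) + Ca²⁺(aq); Q = [Ca²⁺]^1/[Cu²⁺]^1.
From E = E° − (0.0592/n) log Q: log Q = (E° − E)·n/0.0592 = (+3.19 − (+3.180))·2/0.0592 = 0.3378.
So 1·log[Cu²⁺] = 1·log(0.027) − log Q = -1.5686 − (0.3378) = -1.9064; [Cu²⁺] = 10^(-1.9064) ≈ 0.012 M.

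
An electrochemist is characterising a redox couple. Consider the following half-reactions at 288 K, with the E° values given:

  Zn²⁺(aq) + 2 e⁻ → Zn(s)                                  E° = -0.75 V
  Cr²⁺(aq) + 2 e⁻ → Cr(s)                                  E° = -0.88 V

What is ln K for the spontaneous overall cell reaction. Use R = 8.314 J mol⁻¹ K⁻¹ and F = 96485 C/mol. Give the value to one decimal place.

10.5

Cathode: Zn²⁺/Zn; anode: Cr²⁺/Cr. E°cell = (-0.75) − (-0.88) = +0.13 V, with n = 2.
ΔG° = −nFE° = −RT ln K, so ln K = nFE°/(RT) = (2)(96485)(+0.13) / ((8.314)(288)) = 10.477.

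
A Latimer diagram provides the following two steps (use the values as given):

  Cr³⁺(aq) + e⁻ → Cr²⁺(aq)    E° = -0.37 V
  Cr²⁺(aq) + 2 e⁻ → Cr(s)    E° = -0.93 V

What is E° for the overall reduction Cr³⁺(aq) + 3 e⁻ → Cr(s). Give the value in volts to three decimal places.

Adding the free-energy changes (−nFE°) of the two steps gives −n₃FE°₃ = −n₁FE°₁ − n₂FE°₂.
E°₃ = (1×-0.37 + 2×-0.93) / 3 = (-2.230) / 3 = -0.743 V.

-0.743 V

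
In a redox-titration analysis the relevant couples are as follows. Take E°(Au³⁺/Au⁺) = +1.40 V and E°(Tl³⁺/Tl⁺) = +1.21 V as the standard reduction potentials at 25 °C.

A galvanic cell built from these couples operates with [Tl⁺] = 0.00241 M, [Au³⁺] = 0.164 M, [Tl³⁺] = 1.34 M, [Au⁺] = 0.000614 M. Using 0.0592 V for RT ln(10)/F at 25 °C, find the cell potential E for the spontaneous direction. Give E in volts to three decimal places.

Au³⁺/Au⁺ is the cathode (higher E°), Tl³⁺/Tl⁺ the anode: E°cell = +1.40 − (+1.21) = +0.19 V, n = 2.
Overall: Au³⁺(aq) + Tl⁺(aq) → Au⁺(aq) + Tl³⁺(aq)
Q = [Au⁺]·[Tl³⁺] / ([Au³⁺]·[Tl⁺]); log Q = 0.318.
E = E° − (0.0592/n) log Q = +0.19 − (0.0592/2)(0.318) = +0.181 V.

+0.181 V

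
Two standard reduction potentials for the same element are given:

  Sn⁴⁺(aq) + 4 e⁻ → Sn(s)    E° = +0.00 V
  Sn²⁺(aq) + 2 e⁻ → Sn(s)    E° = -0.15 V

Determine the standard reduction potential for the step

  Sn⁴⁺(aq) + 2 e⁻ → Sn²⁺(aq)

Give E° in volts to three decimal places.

Sequential free energies add, so n₃E°₃ = n₁E°₁ + n₂E°₂.
With n₃ = 4, and the known step contributing 2×(-0.15) V, the unknown satisfies 2·E° = 4×(+0.00) − 2×(-0.15) = +0.300.
E° = +0.300 / 2 = +0.150 V.

+0.150 V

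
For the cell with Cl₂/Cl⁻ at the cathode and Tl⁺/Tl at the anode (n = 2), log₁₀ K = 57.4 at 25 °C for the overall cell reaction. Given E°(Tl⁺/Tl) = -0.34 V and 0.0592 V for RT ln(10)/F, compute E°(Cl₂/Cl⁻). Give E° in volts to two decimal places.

E°cell = (0.0592/n)·log K = (0.0592/2)(57.4) = +1.699 V.
Since Cl₂/Cl⁻ is the cathode and Tl⁺/Tl the anode, E°cell = E°(Cl₂/Cl⁻) − E°(Tl⁺/Tl).
So E°(Cl₂/Cl⁻) = E°cell + E°(Tl⁺/Tl) = +1.699 + (-0.34) = +1.36 V.

+1.36 V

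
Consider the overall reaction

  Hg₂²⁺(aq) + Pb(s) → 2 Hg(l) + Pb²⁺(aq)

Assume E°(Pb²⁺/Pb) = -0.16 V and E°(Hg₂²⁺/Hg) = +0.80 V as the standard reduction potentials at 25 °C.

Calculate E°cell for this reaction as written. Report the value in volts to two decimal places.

The Hg₂²⁺/Hg couple has the higher reduction potential, so it is the cathode; Pb²⁺/Pb is oxidised at the anode.
E°cell = E°(cathode) − E°(anode) = (+0.80) − (-0.16) = +0.96 V.
Since E°cell > 0, the reaction is spontaneous under standard conditions.

+0.96 V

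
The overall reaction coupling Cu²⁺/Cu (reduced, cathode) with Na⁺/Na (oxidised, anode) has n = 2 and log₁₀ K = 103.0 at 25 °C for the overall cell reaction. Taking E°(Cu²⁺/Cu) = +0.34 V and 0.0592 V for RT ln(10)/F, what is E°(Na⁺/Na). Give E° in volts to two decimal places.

E°cell = (0.0592/n)·log K = (0.0592/2)(103.0) = +3.049 V.
Since Cu²⁺/Cu is the cathode and Na⁺/Na the anode, E°cell = E°(Cu²⁺/Cu) − E°(Na⁺/Na).
So E°(Na⁺/Na) = E°(Cu²⁺/Cu) − E°cell = (+0.34) − (+3.049) = -2.71 V.

-2.71 V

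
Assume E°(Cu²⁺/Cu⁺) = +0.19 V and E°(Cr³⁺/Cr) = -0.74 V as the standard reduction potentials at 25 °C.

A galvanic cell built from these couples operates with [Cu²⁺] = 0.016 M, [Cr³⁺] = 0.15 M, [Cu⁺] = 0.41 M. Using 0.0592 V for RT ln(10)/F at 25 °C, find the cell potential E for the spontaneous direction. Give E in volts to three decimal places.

+0.863 V

Cu²⁺/Cu⁺ is the cathode (higher E°), Cr³⁺/Cr the anode: E°cell = +0.19 − (-0.74) = +0.93 V, n = 3.
Overall: 3 Cu²⁺(aq) + Cr(s) → 3 Cu⁺(aq) + Cr³⁺(aq)
Q = [Cu⁺]^3·[Cr³⁺] / ([Cu²⁺]^3); log Q = 3.402.
E = E° − (0.0592/n) log Q = +0.93 − (0.0592/3)(3.402) = +0.863 V.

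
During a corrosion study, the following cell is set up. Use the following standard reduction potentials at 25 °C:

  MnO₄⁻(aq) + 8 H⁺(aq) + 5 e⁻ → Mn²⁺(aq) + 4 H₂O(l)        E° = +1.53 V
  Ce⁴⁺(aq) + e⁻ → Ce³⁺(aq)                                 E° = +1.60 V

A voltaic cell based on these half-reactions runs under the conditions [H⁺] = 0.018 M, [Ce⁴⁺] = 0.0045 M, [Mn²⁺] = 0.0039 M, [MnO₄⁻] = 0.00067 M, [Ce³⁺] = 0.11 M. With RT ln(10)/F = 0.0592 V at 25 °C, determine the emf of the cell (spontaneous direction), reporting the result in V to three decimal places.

+0.162 V

Ce⁴⁺/Ce³⁺ is the cathode (higher E°), MnO₄⁻/Mn²⁺ the anode: E°cell = +1.60 − (+1.53) = +0.07 V, n = 5.
Overall: 5 Ce⁴⁺(aq) + Mn²⁺(aq) + 4 H₂O(l) → 5 Ce³⁺(aq) + MnO₄⁻(aq) + 8 H⁺(aq)
Q = [Ce³⁺]^5·[MnO₄⁻]·[H⁺]^8 / ([Ce⁴⁺]^5·[Mn²⁺]); log Q = -7.782.
E = E° − (0.0592/n) log Q = +0.07 − (0.0592/5)(-7.782) = +0.162 V.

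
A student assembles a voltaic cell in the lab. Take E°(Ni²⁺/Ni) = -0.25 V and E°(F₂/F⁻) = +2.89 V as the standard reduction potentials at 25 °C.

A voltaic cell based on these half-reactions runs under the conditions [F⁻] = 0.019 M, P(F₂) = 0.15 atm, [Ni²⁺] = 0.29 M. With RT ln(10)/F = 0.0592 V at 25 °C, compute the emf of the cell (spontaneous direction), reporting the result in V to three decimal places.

F₂/F⁻ is the cathode (higher E°), Ni²⁺/Ni the anode: E°cell = +2.89 − (-0.25) = +3.14 V, n = 2.
Overall: F₂(g) + Ni(s) → 2 F⁻(aq) + Ni²⁺(aq)
Q = [F⁻]^2·[Ni²⁺] / (P(F₂)); log Q = -3.156.
E = E° − (0.0592/n) log Q = +3.14 − (0.0592/2)(-3.156) = +3.233 V.

+3.233 V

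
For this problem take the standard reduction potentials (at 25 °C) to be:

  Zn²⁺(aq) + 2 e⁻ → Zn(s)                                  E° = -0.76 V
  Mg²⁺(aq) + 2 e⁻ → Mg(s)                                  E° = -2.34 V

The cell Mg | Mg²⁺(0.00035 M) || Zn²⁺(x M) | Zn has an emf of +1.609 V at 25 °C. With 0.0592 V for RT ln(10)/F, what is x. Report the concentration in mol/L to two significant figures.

Zn²⁺/Zn is the cathode, Mg²⁺/Mg the anode: E°cell = +1.58 V, n = 2.
Overall reaction: Zn²⁺(aq) + Mg(s) → Zn(s) + Mg²⁺(aq); Q = [Mg²⁺]^1/[Zn²⁺]^1.
From E = E° − (0.0592/n) log Q: log Q = (E° − E)·n/0.0592 = (+1.58 − (+1.609))·2/0.0592 = -0.9797.
So 1·log[Zn²⁺] = 1·log(0.00035) − log Q = -3.4559 − (-0.9797) = -2.4762; [Zn²⁺] = 10^(-2.4762) ≈ 0.0033 M.

0.0033 M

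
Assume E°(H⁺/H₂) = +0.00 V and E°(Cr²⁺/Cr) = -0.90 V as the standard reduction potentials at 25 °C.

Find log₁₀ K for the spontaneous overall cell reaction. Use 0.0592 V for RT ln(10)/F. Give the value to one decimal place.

30.4

Cathode: H⁺/H₂; anode: Cr²⁺/Cr. E°cell = +0.90 V, n = 2.
log K = nE°cell / 0.0592 = (2)(+0.90) / 0.0592 = 30.4.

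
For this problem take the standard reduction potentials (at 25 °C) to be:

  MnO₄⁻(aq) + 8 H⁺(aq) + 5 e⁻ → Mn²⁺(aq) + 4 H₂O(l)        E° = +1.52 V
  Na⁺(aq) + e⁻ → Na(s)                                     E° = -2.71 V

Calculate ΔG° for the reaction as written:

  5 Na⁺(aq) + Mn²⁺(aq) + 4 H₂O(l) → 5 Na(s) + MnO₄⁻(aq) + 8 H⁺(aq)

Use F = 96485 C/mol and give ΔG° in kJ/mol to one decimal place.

As written, Na⁺/Na is reduced (cathode) and MnO₄⁻/Mn²⁺ is oxidised (anode), so E°cell = (-2.71) − (+1.52) = -4.23 V.
Balancing electrons gives n = 5.
ΔG° = −nFE° = −(5)(96485)(-4.23) = 2,040,658 J = +2040.7 kJ/mol.

+2040.7 kJ/mol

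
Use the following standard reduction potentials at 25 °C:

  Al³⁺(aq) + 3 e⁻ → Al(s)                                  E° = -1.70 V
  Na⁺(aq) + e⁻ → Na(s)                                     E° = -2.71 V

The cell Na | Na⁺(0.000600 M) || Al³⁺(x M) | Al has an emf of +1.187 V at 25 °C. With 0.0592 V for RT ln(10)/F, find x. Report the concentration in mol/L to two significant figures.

Al³⁺/Al is the cathode, Na⁺/Na the anode: E°cell = +1.01 V, n = 3.
Overall reaction: Al³⁺(aq) + 3 Na(s) → Al(s) + 3 Na⁺(aq); Q = [Na⁺]^3/[Al³⁺]^1.
From E = E° − (0.0592/n) log Q: log Q = (E° − E)·n/0.0592 = (+1.01 − (+1.187))·3/0.0592 = -8.9696.
So 1·log[Al³⁺] = 3·log(0.0006) − log Q = -9.6655 − (-8.9696) = -0.6959; [Al³⁺] = 10^(-0.6959) ≈ 0.20 M.

0.20 M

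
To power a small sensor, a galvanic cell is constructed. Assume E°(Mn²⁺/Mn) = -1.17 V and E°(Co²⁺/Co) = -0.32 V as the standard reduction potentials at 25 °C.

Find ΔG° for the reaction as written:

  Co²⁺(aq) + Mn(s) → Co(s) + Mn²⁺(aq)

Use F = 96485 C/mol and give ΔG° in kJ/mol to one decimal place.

As written, Co²⁺/Co is reduced (cathode) and Mn²⁺/Mn is oxidised (anode), so E°cell = (-0.32) − (-1.17) = +0.85 V.
Balancing electrons gives n = 2.
ΔG° = −nFE° = −(2)(96485)(+0.85) = -164,024 J = -164.0 kJ/mol.

-164.0 kJ/mol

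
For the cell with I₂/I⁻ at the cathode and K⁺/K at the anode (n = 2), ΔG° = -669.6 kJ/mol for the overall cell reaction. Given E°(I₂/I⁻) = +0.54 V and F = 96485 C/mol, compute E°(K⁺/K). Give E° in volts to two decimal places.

E°cell = −ΔG°/(nF) = −(-669.6×10³)/((2)(96485)) = +3.470 V.
Since I₂/I⁻ is the cathode and K⁺/K the anode, E°cell = E°(I₂/I⁻) − E°(K⁺/K).
So E°(K⁺/K) = E°(I₂/I⁻) − E°cell = (+0.54) − (+3.470) = -2.93 V.

-2.93 V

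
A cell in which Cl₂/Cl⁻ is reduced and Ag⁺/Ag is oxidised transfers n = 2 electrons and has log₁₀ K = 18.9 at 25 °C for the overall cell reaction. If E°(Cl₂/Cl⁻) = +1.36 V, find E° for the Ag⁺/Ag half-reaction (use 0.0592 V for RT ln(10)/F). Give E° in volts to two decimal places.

E°cell = (0.0592/n)·log K = (0.0592/2)(18.9) = +0.559 V.
Since Cl₂/Cl⁻ is the cathode and Ag⁺/Ag the anode, E°cell = E°(Cl₂/Cl⁻) − E°(Ag⁺/Ag).
So E°(Ag⁺/Ag) = E°(Cl₂/Cl⁻) − E°cell = (+1.36) − (+0.559) = +0.80 V.

+0.80 V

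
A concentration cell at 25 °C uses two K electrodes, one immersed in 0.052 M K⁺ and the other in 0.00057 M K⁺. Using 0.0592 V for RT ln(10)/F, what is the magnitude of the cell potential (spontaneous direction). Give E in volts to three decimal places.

+0.116 V

For a concentration cell E°cell = 0. The 0.052 M side is the cathode (reduction is favoured where [K⁺] is higher).
With n = 1, E = −(0.0592/1) log([K⁺]ₐₙ/[K⁺]꜀ₐₜ) = −(0.0592/1) log(0.00057/0.052) = −(0.0592/1)(-1.960) = +0.116 V.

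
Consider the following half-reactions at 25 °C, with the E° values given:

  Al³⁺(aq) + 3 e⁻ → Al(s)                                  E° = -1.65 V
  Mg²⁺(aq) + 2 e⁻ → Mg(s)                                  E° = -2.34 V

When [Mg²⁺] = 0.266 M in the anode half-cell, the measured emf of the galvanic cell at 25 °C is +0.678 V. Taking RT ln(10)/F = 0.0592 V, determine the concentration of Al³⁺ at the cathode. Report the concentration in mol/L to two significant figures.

0.034 M

Al³⁺/Al is the cathode, Mg²⁺/Mg the anode: E°cell = +0.69 V, n = 6.
Overall reaction: 2 Al³⁺(aq) + 3 Mg(s) → 2 Al(s) + 3 Mg²⁺(aq); Q = [Mg²⁺]^3/[Al³⁺]^2.
From E = E° − (0.0592/n) log Q: log Q = (E° − E)·n/0.0592 = (+0.69 − (+0.678))·6/0.0592 = 1.2162.
So 2·log[Al³⁺] = 3·log(0.266) − log Q = -1.7254 − (1.2162) = -2.9416; log[Al³⁺] = -2.9416 / 2 = -1.4708; [Al³⁺] = 10^(-1.4708) ≈ 0.034 M.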